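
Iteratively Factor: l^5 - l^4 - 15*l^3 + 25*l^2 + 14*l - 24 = (l + 4)*(l^4 - 5*l^3 + 5*l^2 + 5*l - 6) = (l - 3)*(l + 4)*(l^3 - 2*l^2 - l + 2) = (l - 3)*(l - 2)*(l + 4)*(l^2 - 1) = (l - 3)*(l - 2)*(l - 1)*(l + 4)*(l + 1)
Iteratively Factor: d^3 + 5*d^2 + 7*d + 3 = (d + 1)*(d^2 + 4*d + 3) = (d + 1)^2*(d + 3)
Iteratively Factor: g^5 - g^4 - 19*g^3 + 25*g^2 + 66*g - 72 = (g - 3)*(g^4 + 2*g^3 - 13*g^2 - 14*g + 24) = (g - 3)*(g - 1)*(g^3 + 3*g^2 - 10*g - 24) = (g - 3)*(g - 1)*(g + 2)*(g^2 + g - 12) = (g - 3)*(g - 1)*(g + 2)*(g + 4)*(g - 3)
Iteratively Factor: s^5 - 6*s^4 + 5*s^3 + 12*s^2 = (s)*(s^4 - 6*s^3 + 5*s^2 + 12*s) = s*(s + 1)*(s^3 - 7*s^2 + 12*s) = s^2*(s + 1)*(s^2 - 7*s + 12) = s^2*(s - 3)*(s + 1)*(s - 4)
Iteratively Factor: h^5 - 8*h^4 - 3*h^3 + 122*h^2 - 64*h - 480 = (h + 2)*(h^4 - 10*h^3 + 17*h^2 + 88*h - 240) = (h + 2)*(h + 3)*(h^3 - 13*h^2 + 56*h - 80) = (h - 5)*(h + 2)*(h + 3)*(h^2 - 8*h + 16) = (h - 5)*(h - 4)*(h + 2)*(h + 3)*(h - 4)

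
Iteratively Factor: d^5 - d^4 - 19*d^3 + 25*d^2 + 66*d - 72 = (d - 1)*(d^4 - 19*d^2 + 6*d + 72) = (d - 1)*(d + 2)*(d^3 - 2*d^2 - 15*d + 36) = (d - 1)*(d + 2)*(d + 4)*(d^2 - 6*d + 9) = (d - 3)*(d - 1)*(d + 2)*(d + 4)*(d - 3)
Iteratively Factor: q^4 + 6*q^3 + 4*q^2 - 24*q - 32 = (q - 2)*(q^3 + 8*q^2 + 20*q + 16) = (q - 2)*(q + 2)*(q^2 + 6*q + 8) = (q - 2)*(q + 2)*(q + 4)*(q + 2)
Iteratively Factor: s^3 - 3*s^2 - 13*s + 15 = (s - 5)*(s^2 + 2*s - 3) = (s - 5)*(s - 1)*(s + 3)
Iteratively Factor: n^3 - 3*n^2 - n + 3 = (n - 3)*(n^2 - 1) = (n - 3)*(n + 1)*(n - 1)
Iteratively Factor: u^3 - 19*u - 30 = (u + 2)*(u^2 - 2*u - 15) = (u - 5)*(u + 2)*(u + 3)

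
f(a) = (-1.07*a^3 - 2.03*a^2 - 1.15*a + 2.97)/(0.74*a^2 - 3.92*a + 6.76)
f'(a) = (3.92 - 1.48*a)*(-1.07*a^3 - 2.03*a^2 - 1.15*a + 2.97)/(0.74*a^2 - 3.92*a + 6.76)^2 + (-3.21*a^2 - 4.06*a - 1.15)/(0.74*a^2 - 3.92*a + 6.76) = (-0.7918*a^4 + 8.3888*a^3 - 12.891*a^2 - 31.8412*a + 3.8684)/(0.5476*a^4 - 5.8016*a^3 + 25.3712*a^2 - 52.9984*a + 45.6976)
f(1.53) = -2.96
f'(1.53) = -7.92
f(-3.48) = 0.94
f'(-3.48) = -0.59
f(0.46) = 0.37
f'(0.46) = -0.49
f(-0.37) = 0.38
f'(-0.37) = 0.19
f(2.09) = -10.04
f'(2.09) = -17.76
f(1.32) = -1.58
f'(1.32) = -5.29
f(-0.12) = 0.43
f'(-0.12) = 0.14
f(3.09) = -30.09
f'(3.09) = -14.42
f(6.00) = -31.19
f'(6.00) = 1.38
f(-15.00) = 13.68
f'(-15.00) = -1.32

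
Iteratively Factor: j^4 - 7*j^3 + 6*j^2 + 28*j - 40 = (j - 5)*(j^3 - 2*j^2 - 4*j + 8) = (j - 5)*(j - 2)*(j^2 - 4) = (j - 5)*(j - 2)*(j + 2)*(j - 2)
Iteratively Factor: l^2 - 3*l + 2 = (l - 1)*(l - 2)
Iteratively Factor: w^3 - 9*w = (w)*(w^2 - 9) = w*(w - 3)*(w + 3)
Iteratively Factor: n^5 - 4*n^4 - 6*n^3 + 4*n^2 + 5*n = (n)*(n^4 - 4*n^3 - 6*n^2 + 4*n + 5) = n*(n - 1)*(n^3 - 3*n^2 - 9*n - 5) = n*(n - 5)*(n - 1)*(n^2 + 2*n + 1) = n*(n - 5)*(n - 1)*(n + 1)*(n + 1)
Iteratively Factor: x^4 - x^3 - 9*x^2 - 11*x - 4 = (x + 1)*(x^3 - 2*x^2 - 7*x - 4) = (x + 1)^2*(x^2 - 3*x - 4) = (x - 4)*(x + 1)^2*(x + 1)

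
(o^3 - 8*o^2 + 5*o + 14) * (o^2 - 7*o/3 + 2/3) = o^5 - 31*o^4/3 + 73*o^3/3 - 3*o^2 - 88*o/3 + 28/3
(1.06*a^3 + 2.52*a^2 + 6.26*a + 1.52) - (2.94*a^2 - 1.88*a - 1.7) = 1.06*a^3 - 0.42*a^2 + 8.14*a + 3.22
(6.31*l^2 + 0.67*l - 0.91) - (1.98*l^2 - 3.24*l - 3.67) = 4.33*l^2 + 3.91*l + 2.76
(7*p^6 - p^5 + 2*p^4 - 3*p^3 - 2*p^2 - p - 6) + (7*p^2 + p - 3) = 7*p^6 - p^5 + 2*p^4 - 3*p^3 + 5*p^2 - 9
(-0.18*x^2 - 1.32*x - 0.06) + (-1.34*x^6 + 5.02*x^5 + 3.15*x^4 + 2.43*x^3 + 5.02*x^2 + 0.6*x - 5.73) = -1.34*x^6 + 5.02*x^5 + 3.15*x^4 + 2.43*x^3 + 4.84*x^2 - 0.72*x - 5.79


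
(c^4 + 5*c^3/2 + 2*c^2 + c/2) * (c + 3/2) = c^5 + 4*c^4 + 23*c^3/4 + 7*c^2/2 + 3*c/4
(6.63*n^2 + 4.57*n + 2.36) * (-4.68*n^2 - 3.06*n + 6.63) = -31.0284*n^4 - 41.6754*n^3 + 18.9279*n^2 + 23.0775*n + 15.6468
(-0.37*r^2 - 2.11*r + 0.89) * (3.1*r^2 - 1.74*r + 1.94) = -1.147*r^4 - 5.8972*r^3 + 5.7126*r^2 - 5.642*r + 1.7266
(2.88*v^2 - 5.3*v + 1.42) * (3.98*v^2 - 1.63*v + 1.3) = 11.4624*v^4 - 25.7884*v^3 + 18.0346*v^2 - 9.2046*v + 1.846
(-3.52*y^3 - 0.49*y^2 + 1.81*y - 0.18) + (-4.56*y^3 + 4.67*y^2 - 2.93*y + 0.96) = -8.08*y^3 + 4.18*y^2 - 1.12*y + 0.78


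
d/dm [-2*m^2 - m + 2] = -4*m - 1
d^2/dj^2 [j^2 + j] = 2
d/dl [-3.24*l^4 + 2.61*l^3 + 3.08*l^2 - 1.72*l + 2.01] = -12.96*l^3 + 7.83*l^2 + 6.16*l - 1.72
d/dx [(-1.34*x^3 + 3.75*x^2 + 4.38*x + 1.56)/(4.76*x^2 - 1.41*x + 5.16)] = (-6.3784*x^4 + 3.7788*x^3 - 46.8795*x^2 + 23.8488*x + 24.8004)/(22.6576*x^4 - 13.4232*x^3 + 51.1113*x^2 - 14.5512*x + 26.6256)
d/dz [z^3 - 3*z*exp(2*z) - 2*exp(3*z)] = 3*z^2 - 6*z*exp(2*z) - 6*exp(3*z) - 3*exp(2*z)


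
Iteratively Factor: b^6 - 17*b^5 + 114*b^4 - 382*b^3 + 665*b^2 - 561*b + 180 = (b - 1)*(b^5 - 16*b^4 + 98*b^3 - 284*b^2 + 381*b - 180) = (b - 5)*(b - 1)*(b^4 - 11*b^3 + 43*b^2 - 69*b + 36) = (b - 5)*(b - 1)^2*(b^3 - 10*b^2 + 33*b - 36) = (b - 5)*(b - 3)*(b - 1)^2*(b^2 - 7*b + 12) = (b - 5)*(b - 4)*(b - 3)*(b - 1)^2*(b - 3)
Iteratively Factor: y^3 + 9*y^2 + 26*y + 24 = (y + 3)*(y^2 + 6*y + 8) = (y + 3)*(y + 4)*(y + 2)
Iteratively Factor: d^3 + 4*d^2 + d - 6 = (d + 2)*(d^2 + 2*d - 3) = (d + 2)*(d + 3)*(d - 1)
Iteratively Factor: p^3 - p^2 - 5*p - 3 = (p + 1)*(p^2 - 2*p - 3) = (p - 3)*(p + 1)*(p + 1)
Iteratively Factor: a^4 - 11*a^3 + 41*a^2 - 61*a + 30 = (a - 5)*(a^3 - 6*a^2 + 11*a - 6) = (a - 5)*(a - 2)*(a^2 - 4*a + 3) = (a - 5)*(a - 2)*(a - 1)*(a - 3)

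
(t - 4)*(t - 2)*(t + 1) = t^3 - 5*t^2 + 2*t + 8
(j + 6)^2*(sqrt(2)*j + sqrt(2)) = sqrt(2)*j^3 + 13*sqrt(2)*j^2 + 48*sqrt(2)*j + 36*sqrt(2)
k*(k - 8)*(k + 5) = k^3 - 3*k^2 - 40*k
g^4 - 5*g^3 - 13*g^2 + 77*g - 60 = (g - 5)*(g - 3)*(g - 1)*(g + 4)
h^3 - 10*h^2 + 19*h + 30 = (h - 6)*(h - 5)*(h + 1)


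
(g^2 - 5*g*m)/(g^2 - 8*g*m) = (g - 5*m)/(g - 8*m)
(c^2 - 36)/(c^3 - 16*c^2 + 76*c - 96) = (c + 6)/(c^2 - 10*c + 16)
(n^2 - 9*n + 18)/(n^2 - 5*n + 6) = (n - 6)/(n - 2)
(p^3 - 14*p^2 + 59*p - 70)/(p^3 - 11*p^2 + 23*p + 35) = (p - 2)/(p + 1)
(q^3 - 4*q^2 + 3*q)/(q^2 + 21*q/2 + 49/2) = 2*q*(q^2 - 4*q + 3)/(2*q^2 + 21*q + 49)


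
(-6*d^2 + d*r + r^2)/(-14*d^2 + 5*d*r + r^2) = (3*d + r)/(7*d + r)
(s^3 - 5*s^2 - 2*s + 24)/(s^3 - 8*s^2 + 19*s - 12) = (s + 2)/(s - 1)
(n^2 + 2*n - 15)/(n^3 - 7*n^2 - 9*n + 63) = (n + 5)/(n^2 - 4*n - 21)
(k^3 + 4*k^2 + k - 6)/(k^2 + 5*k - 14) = (k^3 + 4*k^2 + k - 6)/(k^2 + 5*k - 14)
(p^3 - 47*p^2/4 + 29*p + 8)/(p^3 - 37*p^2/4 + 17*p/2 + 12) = (4*p^2 - 15*p - 4)/(4*p^2 - 5*p - 6)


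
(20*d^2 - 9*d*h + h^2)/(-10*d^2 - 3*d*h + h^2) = (-4*d + h)/(2*d + h)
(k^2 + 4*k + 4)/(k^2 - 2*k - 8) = (k + 2)/(k - 4)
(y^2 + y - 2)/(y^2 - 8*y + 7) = (y + 2)/(y - 7)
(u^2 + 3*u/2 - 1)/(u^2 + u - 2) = (u - 1/2)/(u - 1)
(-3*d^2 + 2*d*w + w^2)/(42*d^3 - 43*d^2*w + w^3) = (3*d + w)/(-42*d^2 + d*w + w^2)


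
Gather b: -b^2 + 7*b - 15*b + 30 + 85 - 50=-b^2 - 8*b + 65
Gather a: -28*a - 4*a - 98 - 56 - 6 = -32*a - 160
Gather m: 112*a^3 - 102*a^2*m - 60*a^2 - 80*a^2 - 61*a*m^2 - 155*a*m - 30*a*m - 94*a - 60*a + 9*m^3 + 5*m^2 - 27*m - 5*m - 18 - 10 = 112*a^3 - 140*a^2 - 154*a + 9*m^3 + m^2*(5 - 61*a) + m*(-102*a^2 - 185*a - 32) - 28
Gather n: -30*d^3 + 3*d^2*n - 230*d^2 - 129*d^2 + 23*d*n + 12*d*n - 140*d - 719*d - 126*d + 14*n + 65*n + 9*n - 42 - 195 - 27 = -30*d^3 - 359*d^2 - 985*d + n*(3*d^2 + 35*d + 88) - 264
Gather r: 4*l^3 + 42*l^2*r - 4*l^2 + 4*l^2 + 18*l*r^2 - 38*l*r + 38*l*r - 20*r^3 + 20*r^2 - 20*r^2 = 4*l^3 + 42*l^2*r + 18*l*r^2 - 20*r^3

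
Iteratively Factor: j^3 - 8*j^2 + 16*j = (j - 4)*(j^2 - 4*j) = j*(j - 4)*(j - 4)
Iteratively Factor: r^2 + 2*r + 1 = (r + 1)*(r + 1)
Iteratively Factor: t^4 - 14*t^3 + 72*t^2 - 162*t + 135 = (t - 3)*(t^3 - 11*t^2 + 39*t - 45) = (t - 3)^2*(t^2 - 8*t + 15) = (t - 5)*(t - 3)^2*(t - 3)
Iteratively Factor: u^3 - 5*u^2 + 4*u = (u - 1)*(u^2 - 4*u) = u*(u - 1)*(u - 4)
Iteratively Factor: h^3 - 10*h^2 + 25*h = (h - 5)*(h^2 - 5*h) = (h - 5)^2*(h)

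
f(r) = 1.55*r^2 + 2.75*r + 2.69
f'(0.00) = 2.75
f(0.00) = 2.69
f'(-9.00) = -25.15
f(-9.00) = 103.49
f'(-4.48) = -11.14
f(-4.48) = 21.48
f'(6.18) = 21.91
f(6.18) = 78.88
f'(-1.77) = -2.74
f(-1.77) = 2.68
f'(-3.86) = -9.22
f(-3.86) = 15.17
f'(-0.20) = 2.13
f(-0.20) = 2.20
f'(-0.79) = 0.30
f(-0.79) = 1.48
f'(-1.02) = -0.41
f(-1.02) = 1.50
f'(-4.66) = -11.70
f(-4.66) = 23.53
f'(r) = 3.1*r + 2.75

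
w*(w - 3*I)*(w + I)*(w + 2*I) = w^4 + 7*w^2 + 6*I*w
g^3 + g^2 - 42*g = g*(g - 6)*(g + 7)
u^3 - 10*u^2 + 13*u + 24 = (u - 8)*(u - 3)*(u + 1)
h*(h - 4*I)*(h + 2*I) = h^3 - 2*I*h^2 + 8*h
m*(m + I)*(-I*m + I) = -I*m^3 + m^2 + I*m^2 - m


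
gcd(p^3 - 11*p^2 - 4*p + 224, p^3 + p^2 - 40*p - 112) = p^2 - 3*p - 28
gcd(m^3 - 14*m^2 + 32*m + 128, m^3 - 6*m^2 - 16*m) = m^2 - 6*m - 16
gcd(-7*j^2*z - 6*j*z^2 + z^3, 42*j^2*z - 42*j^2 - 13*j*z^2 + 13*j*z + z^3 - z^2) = -7*j + z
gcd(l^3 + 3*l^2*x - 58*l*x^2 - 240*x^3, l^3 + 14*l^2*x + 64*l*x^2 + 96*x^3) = l + 6*x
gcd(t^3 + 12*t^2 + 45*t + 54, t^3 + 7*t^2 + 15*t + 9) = t^2 + 6*t + 9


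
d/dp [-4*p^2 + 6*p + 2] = 6 - 8*p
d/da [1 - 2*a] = -2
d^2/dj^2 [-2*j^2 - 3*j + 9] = -4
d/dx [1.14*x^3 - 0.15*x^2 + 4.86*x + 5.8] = 3.42*x^2 - 0.3*x + 4.86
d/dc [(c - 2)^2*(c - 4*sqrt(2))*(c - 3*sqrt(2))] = 4*c^3 - 21*sqrt(2)*c^2 - 12*c^2 + 56*c + 56*sqrt(2)*c - 96 - 28*sqrt(2)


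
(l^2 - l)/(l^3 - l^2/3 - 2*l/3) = 3/(3*l + 2)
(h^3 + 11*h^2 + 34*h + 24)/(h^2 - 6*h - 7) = (h^2 + 10*h + 24)/(h - 7)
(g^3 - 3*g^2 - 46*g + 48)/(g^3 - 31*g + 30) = (g - 8)/(g - 5)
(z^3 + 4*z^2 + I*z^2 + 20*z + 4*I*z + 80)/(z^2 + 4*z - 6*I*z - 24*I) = (z^2 + I*z + 20)/(z - 6*I)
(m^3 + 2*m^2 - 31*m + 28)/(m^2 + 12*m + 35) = (m^2 - 5*m + 4)/(m + 5)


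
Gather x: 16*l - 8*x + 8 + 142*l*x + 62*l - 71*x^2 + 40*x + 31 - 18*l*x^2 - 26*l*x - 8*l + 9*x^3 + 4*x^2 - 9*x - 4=70*l + 9*x^3 + x^2*(-18*l - 67) + x*(116*l + 23) + 35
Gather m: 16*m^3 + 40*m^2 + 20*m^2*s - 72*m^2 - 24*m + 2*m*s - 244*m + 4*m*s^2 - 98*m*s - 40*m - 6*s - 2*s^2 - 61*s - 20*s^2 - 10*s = 16*m^3 + m^2*(20*s - 32) + m*(4*s^2 - 96*s - 308) - 22*s^2 - 77*s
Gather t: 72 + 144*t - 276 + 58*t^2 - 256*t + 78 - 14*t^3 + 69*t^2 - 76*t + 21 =-14*t^3 + 127*t^2 - 188*t - 105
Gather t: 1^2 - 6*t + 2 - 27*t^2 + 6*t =3 - 27*t^2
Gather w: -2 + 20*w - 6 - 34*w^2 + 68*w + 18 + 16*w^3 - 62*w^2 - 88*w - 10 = 16*w^3 - 96*w^2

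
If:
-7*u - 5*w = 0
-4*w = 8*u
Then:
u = 0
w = 0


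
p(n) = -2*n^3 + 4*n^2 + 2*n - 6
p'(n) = -6*n^2 + 8*n + 2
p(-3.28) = 101.05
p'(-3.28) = -88.79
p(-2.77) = 61.66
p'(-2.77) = -66.20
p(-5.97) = 550.18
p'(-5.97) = -259.61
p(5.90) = -265.72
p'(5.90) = -159.66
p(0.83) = -2.73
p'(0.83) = 4.51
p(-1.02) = -1.76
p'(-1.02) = -12.40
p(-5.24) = 381.11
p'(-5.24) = -204.67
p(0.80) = -2.86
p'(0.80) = 4.56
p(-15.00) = 7614.00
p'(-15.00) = -1468.00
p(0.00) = -6.00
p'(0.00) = 2.00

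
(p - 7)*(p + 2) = p^2 - 5*p - 14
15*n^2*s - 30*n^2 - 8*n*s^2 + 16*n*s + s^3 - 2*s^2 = (-5*n + s)*(-3*n + s)*(s - 2)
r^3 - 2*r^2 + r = r*(r - 1)^2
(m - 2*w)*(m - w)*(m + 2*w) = m^3 - m^2*w - 4*m*w^2 + 4*w^3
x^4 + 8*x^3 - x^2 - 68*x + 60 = (x - 2)*(x - 1)*(x + 5)*(x + 6)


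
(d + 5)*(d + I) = d^2 + 5*d + I*d + 5*I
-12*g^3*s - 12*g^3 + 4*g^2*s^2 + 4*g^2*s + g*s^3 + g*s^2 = (-2*g + s)*(6*g + s)*(g*s + g)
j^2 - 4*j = j*(j - 4)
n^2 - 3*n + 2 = (n - 2)*(n - 1)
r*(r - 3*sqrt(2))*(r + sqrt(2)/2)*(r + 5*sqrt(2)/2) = r^4 - 31*r^2/2 - 15*sqrt(2)*r/2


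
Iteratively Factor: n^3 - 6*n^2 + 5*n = (n - 1)*(n^2 - 5*n) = (n - 5)*(n - 1)*(n)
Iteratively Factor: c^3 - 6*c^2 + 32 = (c - 4)*(c^2 - 2*c - 8) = (c - 4)^2*(c + 2)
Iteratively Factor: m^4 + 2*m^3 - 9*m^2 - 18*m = (m + 3)*(m^3 - m^2 - 6*m) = (m - 3)*(m + 3)*(m^2 + 2*m) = m*(m - 3)*(m + 3)*(m + 2)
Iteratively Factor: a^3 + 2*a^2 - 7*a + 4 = (a - 1)*(a^2 + 3*a - 4) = (a - 1)*(a + 4)*(a - 1)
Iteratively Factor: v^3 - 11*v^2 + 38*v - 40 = (v - 2)*(v^2 - 9*v + 20) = (v - 4)*(v - 2)*(v - 5)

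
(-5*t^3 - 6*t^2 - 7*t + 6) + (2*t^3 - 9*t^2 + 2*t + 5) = -3*t^3 - 15*t^2 - 5*t + 11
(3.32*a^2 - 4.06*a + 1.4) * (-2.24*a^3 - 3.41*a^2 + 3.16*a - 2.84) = -7.4368*a^5 - 2.2268*a^4 + 21.1998*a^3 - 27.0324*a^2 + 15.9544*a - 3.976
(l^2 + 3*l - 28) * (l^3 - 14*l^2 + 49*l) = l^5 - 11*l^4 - 21*l^3 + 539*l^2 - 1372*l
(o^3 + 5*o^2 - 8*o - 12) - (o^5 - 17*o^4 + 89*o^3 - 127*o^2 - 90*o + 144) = -o^5 + 17*o^4 - 88*o^3 + 132*o^2 + 82*o - 156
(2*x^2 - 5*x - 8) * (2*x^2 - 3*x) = 4*x^4 - 16*x^3 - x^2 + 24*x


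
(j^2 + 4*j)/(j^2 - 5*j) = (j + 4)/(j - 5)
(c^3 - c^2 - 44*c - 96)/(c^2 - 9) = (c^2 - 4*c - 32)/(c - 3)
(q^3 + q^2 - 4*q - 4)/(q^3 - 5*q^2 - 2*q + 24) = (q^2 - q - 2)/(q^2 - 7*q + 12)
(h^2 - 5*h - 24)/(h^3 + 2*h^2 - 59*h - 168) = 1/(h + 7)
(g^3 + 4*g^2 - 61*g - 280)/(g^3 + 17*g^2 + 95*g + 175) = (g - 8)/(g + 5)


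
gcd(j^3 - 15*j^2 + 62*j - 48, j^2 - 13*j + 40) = j - 8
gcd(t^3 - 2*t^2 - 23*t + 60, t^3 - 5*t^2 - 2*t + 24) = t^2 - 7*t + 12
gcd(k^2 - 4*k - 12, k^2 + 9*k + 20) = 1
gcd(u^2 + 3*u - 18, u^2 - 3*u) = u - 3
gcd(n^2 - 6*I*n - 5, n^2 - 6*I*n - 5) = n^2 - 6*I*n - 5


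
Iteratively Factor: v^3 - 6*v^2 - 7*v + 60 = (v - 4)*(v^2 - 2*v - 15) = (v - 5)*(v - 4)*(v + 3)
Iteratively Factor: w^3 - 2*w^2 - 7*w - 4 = (w + 1)*(w^2 - 3*w - 4) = (w - 4)*(w + 1)*(w + 1)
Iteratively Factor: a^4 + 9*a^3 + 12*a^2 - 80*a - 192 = (a + 4)*(a^3 + 5*a^2 - 8*a - 48) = (a + 4)^2*(a^2 + a - 12) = (a + 4)^3*(a - 3)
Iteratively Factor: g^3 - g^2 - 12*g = (g - 4)*(g^2 + 3*g) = g*(g - 4)*(g + 3)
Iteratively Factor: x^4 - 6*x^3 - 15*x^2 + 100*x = (x + 4)*(x^3 - 10*x^2 + 25*x) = (x - 5)*(x + 4)*(x^2 - 5*x) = (x - 5)^2*(x + 4)*(x)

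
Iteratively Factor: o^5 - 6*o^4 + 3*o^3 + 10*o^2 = (o)*(o^4 - 6*o^3 + 3*o^2 + 10*o) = o*(o + 1)*(o^3 - 7*o^2 + 10*o) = o*(o - 5)*(o + 1)*(o^2 - 2*o) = o^2*(o - 5)*(o + 1)*(o - 2)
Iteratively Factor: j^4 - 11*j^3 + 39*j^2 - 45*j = (j - 3)*(j^3 - 8*j^2 + 15*j) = j*(j - 3)*(j^2 - 8*j + 15) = j*(j - 5)*(j - 3)*(j - 3)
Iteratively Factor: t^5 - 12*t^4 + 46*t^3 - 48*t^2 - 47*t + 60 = (t - 4)*(t^4 - 8*t^3 + 14*t^2 + 8*t - 15) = (t - 4)*(t + 1)*(t^3 - 9*t^2 + 23*t - 15) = (t - 5)*(t - 4)*(t + 1)*(t^2 - 4*t + 3) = (t - 5)*(t - 4)*(t - 3)*(t + 1)*(t - 1)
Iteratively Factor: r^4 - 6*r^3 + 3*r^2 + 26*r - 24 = (r - 4)*(r^3 - 2*r^2 - 5*r + 6) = (r - 4)*(r - 3)*(r^2 + r - 2) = (r - 4)*(r - 3)*(r - 1)*(r + 2)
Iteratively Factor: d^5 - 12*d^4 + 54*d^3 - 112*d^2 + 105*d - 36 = (d - 4)*(d^4 - 8*d^3 + 22*d^2 - 24*d + 9) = (d - 4)*(d - 3)*(d^3 - 5*d^2 + 7*d - 3) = (d - 4)*(d - 3)*(d - 1)*(d^2 - 4*d + 3) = (d - 4)*(d - 3)*(d - 1)^2*(d - 3)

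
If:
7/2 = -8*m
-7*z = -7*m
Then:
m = -7/16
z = -7/16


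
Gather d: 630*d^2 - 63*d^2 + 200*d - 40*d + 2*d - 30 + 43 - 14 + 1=567*d^2 + 162*d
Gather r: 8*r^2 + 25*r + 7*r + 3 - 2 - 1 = 8*r^2 + 32*r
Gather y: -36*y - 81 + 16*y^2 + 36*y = 16*y^2 - 81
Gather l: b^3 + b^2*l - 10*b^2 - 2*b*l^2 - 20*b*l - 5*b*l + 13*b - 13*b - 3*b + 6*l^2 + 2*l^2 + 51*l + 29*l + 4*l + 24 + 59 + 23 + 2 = b^3 - 10*b^2 - 3*b + l^2*(8 - 2*b) + l*(b^2 - 25*b + 84) + 108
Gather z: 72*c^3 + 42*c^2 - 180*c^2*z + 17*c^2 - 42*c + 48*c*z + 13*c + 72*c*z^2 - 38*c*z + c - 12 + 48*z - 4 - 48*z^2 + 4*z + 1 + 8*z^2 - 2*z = 72*c^3 + 59*c^2 - 28*c + z^2*(72*c - 40) + z*(-180*c^2 + 10*c + 50) - 15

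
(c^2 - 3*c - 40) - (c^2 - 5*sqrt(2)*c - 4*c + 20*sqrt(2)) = c + 5*sqrt(2)*c - 40 - 20*sqrt(2)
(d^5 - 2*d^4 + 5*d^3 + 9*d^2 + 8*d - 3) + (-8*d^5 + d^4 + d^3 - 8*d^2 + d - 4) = -7*d^5 - d^4 + 6*d^3 + d^2 + 9*d - 7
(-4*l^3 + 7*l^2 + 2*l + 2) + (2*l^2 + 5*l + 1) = -4*l^3 + 9*l^2 + 7*l + 3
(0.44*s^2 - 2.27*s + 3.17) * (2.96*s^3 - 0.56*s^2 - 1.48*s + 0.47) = 1.3024*s^5 - 6.9656*s^4 + 10.0032*s^3 + 1.7912*s^2 - 5.7585*s + 1.4899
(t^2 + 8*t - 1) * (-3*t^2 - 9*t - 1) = -3*t^4 - 33*t^3 - 70*t^2 + t + 1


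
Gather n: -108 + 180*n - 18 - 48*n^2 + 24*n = -48*n^2 + 204*n - 126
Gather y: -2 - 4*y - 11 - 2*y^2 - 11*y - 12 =-2*y^2 - 15*y - 25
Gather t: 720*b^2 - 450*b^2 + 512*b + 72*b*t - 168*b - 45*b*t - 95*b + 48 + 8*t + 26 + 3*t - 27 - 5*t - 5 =270*b^2 + 249*b + t*(27*b + 6) + 42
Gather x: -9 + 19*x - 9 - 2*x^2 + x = -2*x^2 + 20*x - 18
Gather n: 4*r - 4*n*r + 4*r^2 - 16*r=-4*n*r + 4*r^2 - 12*r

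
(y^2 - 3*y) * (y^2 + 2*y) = y^4 - y^3 - 6*y^2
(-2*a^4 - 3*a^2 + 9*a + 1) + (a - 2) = -2*a^4 - 3*a^2 + 10*a - 1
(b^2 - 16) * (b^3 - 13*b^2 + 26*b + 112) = b^5 - 13*b^4 + 10*b^3 + 320*b^2 - 416*b - 1792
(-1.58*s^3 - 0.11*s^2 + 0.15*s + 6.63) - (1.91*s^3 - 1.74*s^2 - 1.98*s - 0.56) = -3.49*s^3 + 1.63*s^2 + 2.13*s + 7.19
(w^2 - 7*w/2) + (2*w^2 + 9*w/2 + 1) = 3*w^2 + w + 1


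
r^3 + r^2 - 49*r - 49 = (r - 7)*(r + 1)*(r + 7)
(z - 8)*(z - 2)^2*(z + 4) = z^4 - 8*z^3 - 12*z^2 + 112*z - 128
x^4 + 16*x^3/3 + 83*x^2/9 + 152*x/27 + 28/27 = (x + 1/3)*(x + 2/3)*(x + 2)*(x + 7/3)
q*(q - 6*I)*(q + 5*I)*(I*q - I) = I*q^4 + q^3 - I*q^3 - q^2 + 30*I*q^2 - 30*I*q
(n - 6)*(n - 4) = n^2 - 10*n + 24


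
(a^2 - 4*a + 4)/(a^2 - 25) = (a^2 - 4*a + 4)/(a^2 - 25)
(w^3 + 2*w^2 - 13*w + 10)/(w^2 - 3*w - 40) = (w^2 - 3*w + 2)/(w - 8)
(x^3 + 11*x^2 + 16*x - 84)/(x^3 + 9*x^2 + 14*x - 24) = (x^2 + 5*x - 14)/(x^2 + 3*x - 4)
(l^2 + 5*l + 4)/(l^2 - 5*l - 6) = (l + 4)/(l - 6)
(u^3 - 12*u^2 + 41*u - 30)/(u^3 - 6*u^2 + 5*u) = (u - 6)/u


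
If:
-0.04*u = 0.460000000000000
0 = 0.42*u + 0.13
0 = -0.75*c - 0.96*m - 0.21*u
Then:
No Solution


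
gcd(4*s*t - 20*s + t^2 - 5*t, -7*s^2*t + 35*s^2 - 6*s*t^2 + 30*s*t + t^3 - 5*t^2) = t - 5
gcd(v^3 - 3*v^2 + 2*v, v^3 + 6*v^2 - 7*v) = v^2 - v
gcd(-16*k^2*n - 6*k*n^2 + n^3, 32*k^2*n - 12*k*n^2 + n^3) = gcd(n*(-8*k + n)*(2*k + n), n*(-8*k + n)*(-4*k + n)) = 8*k*n - n^2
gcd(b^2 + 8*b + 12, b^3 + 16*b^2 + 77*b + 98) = b + 2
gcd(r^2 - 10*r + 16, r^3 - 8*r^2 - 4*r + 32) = r^2 - 10*r + 16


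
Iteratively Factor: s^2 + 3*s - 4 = (s - 1)*(s + 4)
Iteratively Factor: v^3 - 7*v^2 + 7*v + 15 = (v - 5)*(v^2 - 2*v - 3) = (v - 5)*(v + 1)*(v - 3)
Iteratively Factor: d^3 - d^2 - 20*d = (d + 4)*(d^2 - 5*d) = d*(d + 4)*(d - 5)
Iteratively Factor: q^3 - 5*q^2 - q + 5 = (q + 1)*(q^2 - 6*q + 5) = (q - 5)*(q + 1)*(q - 1)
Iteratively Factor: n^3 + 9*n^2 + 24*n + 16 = (n + 1)*(n^2 + 8*n + 16) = (n + 1)*(n + 4)*(n + 4)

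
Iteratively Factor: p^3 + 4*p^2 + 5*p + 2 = (p + 1)*(p^2 + 3*p + 2) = (p + 1)^2*(p + 2)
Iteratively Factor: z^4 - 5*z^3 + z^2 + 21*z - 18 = (z - 3)*(z^3 - 2*z^2 - 5*z + 6) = (z - 3)^2*(z^2 + z - 2) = (z - 3)^2*(z - 1)*(z + 2)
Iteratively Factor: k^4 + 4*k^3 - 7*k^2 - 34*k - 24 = (k + 1)*(k^3 + 3*k^2 - 10*k - 24) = (k + 1)*(k + 4)*(k^2 - k - 6) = (k + 1)*(k + 2)*(k + 4)*(k - 3)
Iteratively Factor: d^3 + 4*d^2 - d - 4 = (d + 4)*(d^2 - 1) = (d - 1)*(d + 4)*(d + 1)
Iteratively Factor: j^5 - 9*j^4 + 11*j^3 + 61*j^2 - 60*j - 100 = (j + 2)*(j^4 - 11*j^3 + 33*j^2 - 5*j - 50) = (j - 5)*(j + 2)*(j^3 - 6*j^2 + 3*j + 10) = (j - 5)^2*(j + 2)*(j^2 - j - 2) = (j - 5)^2*(j + 1)*(j + 2)*(j - 2)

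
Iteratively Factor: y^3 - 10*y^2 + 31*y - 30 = (y - 3)*(y^2 - 7*y + 10) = (y - 3)*(y - 2)*(y - 5)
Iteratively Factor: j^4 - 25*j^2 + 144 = (j - 3)*(j^3 + 3*j^2 - 16*j - 48) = (j - 3)*(j + 3)*(j^2 - 16) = (j - 3)*(j + 3)*(j + 4)*(j - 4)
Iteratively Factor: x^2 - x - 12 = (x + 3)*(x - 4)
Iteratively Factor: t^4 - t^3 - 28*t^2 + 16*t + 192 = (t - 4)*(t^3 + 3*t^2 - 16*t - 48) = (t - 4)*(t + 4)*(t^2 - t - 12) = (t - 4)*(t + 3)*(t + 4)*(t - 4)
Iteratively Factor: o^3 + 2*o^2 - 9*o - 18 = (o + 2)*(o^2 - 9) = (o + 2)*(o + 3)*(o - 3)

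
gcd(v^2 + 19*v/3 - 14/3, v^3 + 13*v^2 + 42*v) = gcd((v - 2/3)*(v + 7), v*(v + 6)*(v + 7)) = v + 7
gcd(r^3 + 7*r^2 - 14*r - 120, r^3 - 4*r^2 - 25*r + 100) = r^2 + r - 20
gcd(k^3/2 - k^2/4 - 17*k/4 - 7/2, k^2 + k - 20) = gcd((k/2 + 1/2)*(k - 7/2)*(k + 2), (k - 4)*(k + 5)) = 1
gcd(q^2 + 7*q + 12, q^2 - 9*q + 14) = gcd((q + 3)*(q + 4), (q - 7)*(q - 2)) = 1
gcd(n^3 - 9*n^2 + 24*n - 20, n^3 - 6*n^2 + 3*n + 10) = n^2 - 7*n + 10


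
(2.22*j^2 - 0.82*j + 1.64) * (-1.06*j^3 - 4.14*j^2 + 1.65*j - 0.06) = -2.3532*j^5 - 8.3216*j^4 + 5.3194*j^3 - 8.2758*j^2 + 2.7552*j - 0.0984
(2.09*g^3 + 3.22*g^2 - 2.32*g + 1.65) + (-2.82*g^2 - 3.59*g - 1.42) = 2.09*g^3 + 0.4*g^2 - 5.91*g + 0.23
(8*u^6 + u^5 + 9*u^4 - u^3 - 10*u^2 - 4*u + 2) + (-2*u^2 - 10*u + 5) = 8*u^6 + u^5 + 9*u^4 - u^3 - 12*u^2 - 14*u + 7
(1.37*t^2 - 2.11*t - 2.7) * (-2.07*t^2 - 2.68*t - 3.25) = -2.8359*t^4 + 0.696099999999999*t^3 + 6.7913*t^2 + 14.0935*t + 8.775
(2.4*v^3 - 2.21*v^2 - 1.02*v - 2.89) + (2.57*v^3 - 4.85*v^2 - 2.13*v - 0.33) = 4.97*v^3 - 7.06*v^2 - 3.15*v - 3.22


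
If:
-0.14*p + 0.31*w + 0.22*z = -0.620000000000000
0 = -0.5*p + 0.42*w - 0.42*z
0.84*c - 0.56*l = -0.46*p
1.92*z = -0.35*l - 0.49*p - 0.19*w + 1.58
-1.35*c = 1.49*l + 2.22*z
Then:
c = -4.37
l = 50.20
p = 69.10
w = 51.23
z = -31.03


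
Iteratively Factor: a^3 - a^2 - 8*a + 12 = (a - 2)*(a^2 + a - 6) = (a - 2)^2*(a + 3)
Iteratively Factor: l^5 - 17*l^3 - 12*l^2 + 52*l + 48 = (l + 2)*(l^4 - 2*l^3 - 13*l^2 + 14*l + 24) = (l - 2)*(l + 2)*(l^3 - 13*l - 12) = (l - 4)*(l - 2)*(l + 2)*(l^2 + 4*l + 3) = (l - 4)*(l - 2)*(l + 2)*(l + 3)*(l + 1)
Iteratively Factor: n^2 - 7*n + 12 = (n - 4)*(n - 3)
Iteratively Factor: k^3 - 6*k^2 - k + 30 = (k - 3)*(k^2 - 3*k - 10) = (k - 3)*(k + 2)*(k - 5)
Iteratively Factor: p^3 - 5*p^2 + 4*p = (p - 1)*(p^2 - 4*p) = p*(p - 1)*(p - 4)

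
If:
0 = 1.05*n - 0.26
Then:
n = 0.25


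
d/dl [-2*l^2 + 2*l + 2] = 2 - 4*l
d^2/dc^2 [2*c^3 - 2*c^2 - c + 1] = 12*c - 4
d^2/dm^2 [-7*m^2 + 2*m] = -14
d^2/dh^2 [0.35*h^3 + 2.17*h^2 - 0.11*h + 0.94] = 2.1*h + 4.34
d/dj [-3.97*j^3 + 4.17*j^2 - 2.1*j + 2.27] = -11.91*j^2 + 8.34*j - 2.1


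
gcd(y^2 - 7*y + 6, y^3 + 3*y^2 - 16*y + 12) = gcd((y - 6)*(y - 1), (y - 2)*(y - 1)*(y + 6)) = y - 1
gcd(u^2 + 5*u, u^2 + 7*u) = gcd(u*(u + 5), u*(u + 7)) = u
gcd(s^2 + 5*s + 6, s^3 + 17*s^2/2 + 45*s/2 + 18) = s + 3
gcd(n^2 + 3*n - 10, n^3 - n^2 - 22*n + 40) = n^2 + 3*n - 10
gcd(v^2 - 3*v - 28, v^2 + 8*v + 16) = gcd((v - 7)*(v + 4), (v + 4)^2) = v + 4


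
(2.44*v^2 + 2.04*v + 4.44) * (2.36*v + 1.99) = 5.7584*v^3 + 9.67*v^2 + 14.538*v + 8.8356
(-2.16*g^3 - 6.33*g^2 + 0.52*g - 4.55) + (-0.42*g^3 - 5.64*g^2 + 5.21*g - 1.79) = -2.58*g^3 - 11.97*g^2 + 5.73*g - 6.34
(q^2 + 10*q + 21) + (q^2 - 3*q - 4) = 2*q^2 + 7*q + 17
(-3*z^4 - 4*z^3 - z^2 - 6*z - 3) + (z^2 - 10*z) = -3*z^4 - 4*z^3 - 16*z - 3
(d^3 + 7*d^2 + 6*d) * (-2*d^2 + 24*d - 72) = -2*d^5 + 10*d^4 + 84*d^3 - 360*d^2 - 432*d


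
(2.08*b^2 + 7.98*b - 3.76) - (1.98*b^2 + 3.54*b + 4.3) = 0.1*b^2 + 4.44*b - 8.06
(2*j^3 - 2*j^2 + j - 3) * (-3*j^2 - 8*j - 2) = -6*j^5 - 10*j^4 + 9*j^3 + 5*j^2 + 22*j + 6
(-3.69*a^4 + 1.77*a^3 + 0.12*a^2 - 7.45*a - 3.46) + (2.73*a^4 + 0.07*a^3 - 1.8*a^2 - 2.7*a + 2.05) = -0.96*a^4 + 1.84*a^3 - 1.68*a^2 - 10.15*a - 1.41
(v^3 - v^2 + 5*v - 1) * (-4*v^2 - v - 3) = -4*v^5 + 3*v^4 - 22*v^3 + 2*v^2 - 14*v + 3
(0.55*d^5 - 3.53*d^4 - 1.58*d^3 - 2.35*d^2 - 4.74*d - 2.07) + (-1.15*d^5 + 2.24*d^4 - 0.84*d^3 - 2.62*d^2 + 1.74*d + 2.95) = -0.6*d^5 - 1.29*d^4 - 2.42*d^3 - 4.97*d^2 - 3.0*d + 0.88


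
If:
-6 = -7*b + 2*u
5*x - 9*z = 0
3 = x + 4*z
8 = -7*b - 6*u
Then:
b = 5/14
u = -7/4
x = 27/29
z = 15/29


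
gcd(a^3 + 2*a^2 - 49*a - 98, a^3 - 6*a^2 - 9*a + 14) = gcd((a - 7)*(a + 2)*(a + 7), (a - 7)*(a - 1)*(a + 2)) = a^2 - 5*a - 14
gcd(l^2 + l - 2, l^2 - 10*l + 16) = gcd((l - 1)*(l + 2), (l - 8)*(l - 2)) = 1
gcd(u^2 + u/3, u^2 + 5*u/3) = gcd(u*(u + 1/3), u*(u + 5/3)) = u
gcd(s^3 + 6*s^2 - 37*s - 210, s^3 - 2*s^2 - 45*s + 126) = s^2 + s - 42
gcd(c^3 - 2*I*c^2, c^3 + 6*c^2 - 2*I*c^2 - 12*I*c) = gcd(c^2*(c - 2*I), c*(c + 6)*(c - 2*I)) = c^2 - 2*I*c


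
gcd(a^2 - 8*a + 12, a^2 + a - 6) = a - 2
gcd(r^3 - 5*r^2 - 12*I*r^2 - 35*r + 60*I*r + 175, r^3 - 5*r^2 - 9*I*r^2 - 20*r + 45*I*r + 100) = r^2 + r*(-5 - 5*I) + 25*I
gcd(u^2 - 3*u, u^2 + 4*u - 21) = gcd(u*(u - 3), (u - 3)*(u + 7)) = u - 3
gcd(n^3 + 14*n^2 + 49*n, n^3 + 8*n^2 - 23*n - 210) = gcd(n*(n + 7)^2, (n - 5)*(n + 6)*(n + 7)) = n + 7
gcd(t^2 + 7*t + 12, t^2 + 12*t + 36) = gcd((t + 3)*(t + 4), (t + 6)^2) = 1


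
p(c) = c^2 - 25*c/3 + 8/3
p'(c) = 2*c - 25/3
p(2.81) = -12.85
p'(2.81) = -2.71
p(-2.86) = 34.68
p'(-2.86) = -14.05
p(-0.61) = 8.12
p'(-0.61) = -9.55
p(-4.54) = 61.11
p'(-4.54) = -17.41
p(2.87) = -13.01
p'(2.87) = -2.59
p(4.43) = -14.63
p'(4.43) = 0.53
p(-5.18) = 72.67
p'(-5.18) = -18.69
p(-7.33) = 117.48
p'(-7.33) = -22.99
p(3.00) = -13.33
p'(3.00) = -2.33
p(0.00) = 2.67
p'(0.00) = -8.33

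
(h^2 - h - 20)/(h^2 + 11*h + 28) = (h - 5)/(h + 7)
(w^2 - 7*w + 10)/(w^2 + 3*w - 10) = (w - 5)/(w + 5)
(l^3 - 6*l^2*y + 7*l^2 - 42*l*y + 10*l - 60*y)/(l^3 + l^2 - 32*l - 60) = (l - 6*y)/(l - 6)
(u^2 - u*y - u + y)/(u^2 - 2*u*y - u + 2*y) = (-u + y)/(-u + 2*y)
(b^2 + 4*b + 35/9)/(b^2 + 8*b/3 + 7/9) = (3*b + 5)/(3*b + 1)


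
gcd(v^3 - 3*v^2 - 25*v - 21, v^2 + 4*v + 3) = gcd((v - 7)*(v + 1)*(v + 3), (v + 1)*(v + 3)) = v^2 + 4*v + 3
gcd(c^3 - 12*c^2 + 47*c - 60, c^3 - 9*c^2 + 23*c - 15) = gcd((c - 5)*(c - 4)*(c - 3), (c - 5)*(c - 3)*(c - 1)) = c^2 - 8*c + 15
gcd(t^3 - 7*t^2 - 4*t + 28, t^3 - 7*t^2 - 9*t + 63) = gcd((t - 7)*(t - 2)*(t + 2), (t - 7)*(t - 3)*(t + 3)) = t - 7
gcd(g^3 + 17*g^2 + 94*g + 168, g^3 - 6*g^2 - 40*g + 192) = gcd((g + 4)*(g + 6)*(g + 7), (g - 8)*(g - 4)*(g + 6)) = g + 6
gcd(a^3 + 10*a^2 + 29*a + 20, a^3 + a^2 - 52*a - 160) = a^2 + 9*a + 20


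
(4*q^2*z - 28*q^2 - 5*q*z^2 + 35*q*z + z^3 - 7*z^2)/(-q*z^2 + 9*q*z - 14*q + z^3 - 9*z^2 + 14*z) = (-4*q + z)/(z - 2)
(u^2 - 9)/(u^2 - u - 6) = (u + 3)/(u + 2)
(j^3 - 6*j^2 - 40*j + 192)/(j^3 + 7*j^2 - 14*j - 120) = (j - 8)/(j + 5)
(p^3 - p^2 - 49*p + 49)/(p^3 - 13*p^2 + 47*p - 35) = (p + 7)/(p - 5)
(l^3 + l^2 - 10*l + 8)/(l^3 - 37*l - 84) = (l^2 - 3*l + 2)/(l^2 - 4*l - 21)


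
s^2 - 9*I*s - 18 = (s - 6*I)*(s - 3*I)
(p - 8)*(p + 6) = p^2 - 2*p - 48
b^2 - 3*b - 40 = (b - 8)*(b + 5)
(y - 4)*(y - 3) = y^2 - 7*y + 12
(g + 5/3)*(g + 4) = g^2 + 17*g/3 + 20/3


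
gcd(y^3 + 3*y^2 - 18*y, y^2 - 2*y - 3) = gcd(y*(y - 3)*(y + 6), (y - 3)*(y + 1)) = y - 3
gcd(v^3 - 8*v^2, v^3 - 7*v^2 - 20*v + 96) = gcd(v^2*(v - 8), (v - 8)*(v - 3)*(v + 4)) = v - 8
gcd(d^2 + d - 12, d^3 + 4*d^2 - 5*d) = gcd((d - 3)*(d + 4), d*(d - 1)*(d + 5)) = 1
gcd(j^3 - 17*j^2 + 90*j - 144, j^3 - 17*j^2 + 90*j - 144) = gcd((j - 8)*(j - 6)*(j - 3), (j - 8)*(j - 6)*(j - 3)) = j^3 - 17*j^2 + 90*j - 144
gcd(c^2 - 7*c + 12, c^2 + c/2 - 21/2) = c - 3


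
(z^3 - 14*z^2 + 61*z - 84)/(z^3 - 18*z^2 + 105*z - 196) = (z - 3)/(z - 7)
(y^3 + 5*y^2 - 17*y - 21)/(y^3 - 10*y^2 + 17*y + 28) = (y^2 + 4*y - 21)/(y^2 - 11*y + 28)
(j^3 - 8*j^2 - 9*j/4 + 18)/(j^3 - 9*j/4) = (j - 8)/j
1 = 1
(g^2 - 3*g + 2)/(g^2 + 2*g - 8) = (g - 1)/(g + 4)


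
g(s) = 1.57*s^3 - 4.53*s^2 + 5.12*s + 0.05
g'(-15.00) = 1200.77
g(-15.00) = -6394.75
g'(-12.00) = 792.08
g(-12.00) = -3426.67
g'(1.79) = 3.99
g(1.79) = 3.70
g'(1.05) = 0.80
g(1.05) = 2.25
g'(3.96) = 43.10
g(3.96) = 46.78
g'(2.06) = 6.44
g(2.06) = 5.10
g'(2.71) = 15.16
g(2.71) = 11.90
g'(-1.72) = 34.64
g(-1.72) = -30.15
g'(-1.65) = 32.89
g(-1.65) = -27.78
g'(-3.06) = 76.95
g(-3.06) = -103.02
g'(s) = 4.71*s^2 - 9.06*s + 5.12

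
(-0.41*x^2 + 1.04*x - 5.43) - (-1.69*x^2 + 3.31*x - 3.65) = 1.28*x^2 - 2.27*x - 1.78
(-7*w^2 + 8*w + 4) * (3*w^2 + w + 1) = -21*w^4 + 17*w^3 + 13*w^2 + 12*w + 4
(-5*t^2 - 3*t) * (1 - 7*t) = 35*t^3 + 16*t^2 - 3*t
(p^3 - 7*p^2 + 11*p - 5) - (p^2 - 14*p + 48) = p^3 - 8*p^2 + 25*p - 53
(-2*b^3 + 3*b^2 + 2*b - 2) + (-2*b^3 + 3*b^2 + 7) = -4*b^3 + 6*b^2 + 2*b + 5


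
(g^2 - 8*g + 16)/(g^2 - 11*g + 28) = (g - 4)/(g - 7)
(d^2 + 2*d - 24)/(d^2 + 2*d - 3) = (d^2 + 2*d - 24)/(d^2 + 2*d - 3)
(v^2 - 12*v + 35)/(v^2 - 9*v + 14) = (v - 5)/(v - 2)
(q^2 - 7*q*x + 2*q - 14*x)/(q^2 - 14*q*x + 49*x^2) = (-q - 2)/(-q + 7*x)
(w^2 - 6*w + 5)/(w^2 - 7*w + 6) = (w - 5)/(w - 6)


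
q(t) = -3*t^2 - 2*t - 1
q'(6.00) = -38.00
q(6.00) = -121.00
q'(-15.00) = 88.00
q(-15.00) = -646.00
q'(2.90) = -19.40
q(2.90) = -32.03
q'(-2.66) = 13.96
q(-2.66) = -16.91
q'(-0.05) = -1.70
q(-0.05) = -0.91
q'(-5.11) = 28.66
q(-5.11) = -69.12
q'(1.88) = -13.28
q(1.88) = -15.36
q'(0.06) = -2.36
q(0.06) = -1.13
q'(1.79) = -12.74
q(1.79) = -14.19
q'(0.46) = -4.76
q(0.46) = -2.55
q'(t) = -6*t - 2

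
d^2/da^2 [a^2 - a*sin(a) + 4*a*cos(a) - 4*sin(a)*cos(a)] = a*sin(a) - 4*a*cos(a) - 8*sin(a) + 8*sin(2*a) - 2*cos(a) + 2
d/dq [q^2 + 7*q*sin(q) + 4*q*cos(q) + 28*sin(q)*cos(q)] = -4*q*sin(q) + 7*q*cos(q) + 2*q + 7*sin(q) + 4*cos(q) + 28*cos(2*q)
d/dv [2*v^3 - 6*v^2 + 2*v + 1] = 6*v^2 - 12*v + 2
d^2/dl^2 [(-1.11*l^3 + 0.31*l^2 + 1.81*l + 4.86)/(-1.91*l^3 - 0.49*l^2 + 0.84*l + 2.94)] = (-4.33952*l^6 - 28.933062*l^5 - 151.108122*l^4 - 99.314138*l^3 - 68.41548*l^2 - 109.821348*l - 17.280144)/(6.967871*l^9 + 5.362707*l^8 - 7.817439*l^7 - 36.775529*l^6 - 13.07124*l^5 + 27.221166*l^4 + 56.195748*l^3 + 6.4827*l^2 - 21.781872*l - 25.412184)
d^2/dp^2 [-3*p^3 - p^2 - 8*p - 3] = -18*p - 2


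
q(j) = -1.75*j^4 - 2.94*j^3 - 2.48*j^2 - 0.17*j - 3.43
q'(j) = -7.0*j^3 - 8.82*j^2 - 4.96*j - 0.17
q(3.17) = -299.26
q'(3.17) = -327.51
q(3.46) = -406.30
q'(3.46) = -412.87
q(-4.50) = -502.59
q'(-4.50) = 481.42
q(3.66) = -495.44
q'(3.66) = -479.67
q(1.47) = -26.55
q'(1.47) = -48.76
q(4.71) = -1227.67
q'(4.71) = -950.61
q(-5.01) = -797.64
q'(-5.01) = 683.56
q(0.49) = -4.56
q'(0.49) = -5.54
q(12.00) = -41730.91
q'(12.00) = -13425.77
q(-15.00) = -79230.13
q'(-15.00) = 21714.73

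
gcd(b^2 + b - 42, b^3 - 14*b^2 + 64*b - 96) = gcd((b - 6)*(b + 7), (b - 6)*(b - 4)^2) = b - 6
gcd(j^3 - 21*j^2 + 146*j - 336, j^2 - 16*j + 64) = j - 8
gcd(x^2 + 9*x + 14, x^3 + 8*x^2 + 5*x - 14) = x^2 + 9*x + 14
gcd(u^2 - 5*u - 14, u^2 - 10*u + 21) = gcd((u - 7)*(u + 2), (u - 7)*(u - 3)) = u - 7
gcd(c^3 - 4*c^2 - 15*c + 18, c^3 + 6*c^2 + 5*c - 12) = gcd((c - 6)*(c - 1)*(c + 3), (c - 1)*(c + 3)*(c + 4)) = c^2 + 2*c - 3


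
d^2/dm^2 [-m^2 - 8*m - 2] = -2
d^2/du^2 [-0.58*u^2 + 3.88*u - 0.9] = -1.16000000000000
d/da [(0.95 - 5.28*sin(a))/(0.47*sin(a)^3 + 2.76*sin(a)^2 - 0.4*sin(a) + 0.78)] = (4.9632*sin(a)^3 + 13.2333*sin(a)^2 - 5.244*sin(a) - 3.7384)*cos(a)/(0.2209*sin(a)^6 + 2.5944*sin(a)^5 + 7.2416*sin(a)^4 - 1.4748*sin(a)^3 + 4.4656*sin(a)^2 - 0.624*sin(a) + 0.6084)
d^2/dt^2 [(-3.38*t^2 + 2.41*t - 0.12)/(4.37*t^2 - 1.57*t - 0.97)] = (-1.13686837721616e-13*t^4 + 45.667374*t^3 - 99.71466*t^2 + 66.234342*t - 15.309774)/(83.453453*t^6 - 89.946399*t^5 - 23.25714*t^4 + 36.060545*t^3 + 5.16234*t^2 - 4.431639*t - 0.912673)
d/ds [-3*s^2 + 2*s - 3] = 2 - 6*s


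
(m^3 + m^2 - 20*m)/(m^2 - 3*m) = (m^2 + m - 20)/(m - 3)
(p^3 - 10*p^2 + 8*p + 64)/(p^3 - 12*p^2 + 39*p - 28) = (p^2 - 6*p - 16)/(p^2 - 8*p + 7)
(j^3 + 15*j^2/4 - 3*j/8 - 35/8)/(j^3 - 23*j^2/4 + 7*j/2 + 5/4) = (8*j^2 + 38*j + 35)/(2*(4*j^2 - 19*j - 5))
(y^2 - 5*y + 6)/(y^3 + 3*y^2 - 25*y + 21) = (y - 2)/(y^2 + 6*y - 7)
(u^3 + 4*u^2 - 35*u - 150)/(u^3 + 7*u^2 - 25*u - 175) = (u^2 - u - 30)/(u^2 + 2*u - 35)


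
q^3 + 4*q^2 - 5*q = q*(q - 1)*(q + 5)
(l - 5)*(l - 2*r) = l^2 - 2*l*r - 5*l + 10*r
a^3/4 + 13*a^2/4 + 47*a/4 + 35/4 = (a/4 + 1/4)*(a + 5)*(a + 7)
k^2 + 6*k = k*(k + 6)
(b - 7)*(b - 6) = b^2 - 13*b + 42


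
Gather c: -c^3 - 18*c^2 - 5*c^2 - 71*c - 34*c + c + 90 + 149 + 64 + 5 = -c^3 - 23*c^2 - 104*c + 308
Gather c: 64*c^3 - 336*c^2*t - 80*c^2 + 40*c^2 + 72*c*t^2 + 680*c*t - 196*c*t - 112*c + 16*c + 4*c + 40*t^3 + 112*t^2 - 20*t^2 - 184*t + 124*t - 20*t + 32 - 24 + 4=64*c^3 + c^2*(-336*t - 40) + c*(72*t^2 + 484*t - 92) + 40*t^3 + 92*t^2 - 80*t + 12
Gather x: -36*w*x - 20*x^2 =-36*w*x - 20*x^2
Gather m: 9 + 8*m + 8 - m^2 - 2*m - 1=-m^2 + 6*m + 16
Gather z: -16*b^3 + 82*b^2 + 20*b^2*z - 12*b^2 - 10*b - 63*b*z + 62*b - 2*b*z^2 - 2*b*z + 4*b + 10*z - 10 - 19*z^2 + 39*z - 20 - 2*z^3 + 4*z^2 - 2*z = -16*b^3 + 70*b^2 + 56*b - 2*z^3 + z^2*(-2*b - 15) + z*(20*b^2 - 65*b + 47) - 30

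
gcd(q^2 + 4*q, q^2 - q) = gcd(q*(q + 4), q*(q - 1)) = q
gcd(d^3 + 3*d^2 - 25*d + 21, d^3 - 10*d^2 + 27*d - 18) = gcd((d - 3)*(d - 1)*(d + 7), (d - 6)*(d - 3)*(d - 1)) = d^2 - 4*d + 3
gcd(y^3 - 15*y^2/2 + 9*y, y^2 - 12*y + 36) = y - 6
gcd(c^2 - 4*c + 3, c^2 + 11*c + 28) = 1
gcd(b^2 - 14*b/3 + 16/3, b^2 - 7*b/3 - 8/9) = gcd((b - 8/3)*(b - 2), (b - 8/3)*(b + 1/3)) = b - 8/3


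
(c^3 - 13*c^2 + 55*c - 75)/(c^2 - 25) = (c^2 - 8*c + 15)/(c + 5)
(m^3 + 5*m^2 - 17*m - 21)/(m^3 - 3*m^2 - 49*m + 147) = (m + 1)/(m - 7)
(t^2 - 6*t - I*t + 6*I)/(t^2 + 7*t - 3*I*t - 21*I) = (t^2 - t*(6 + I) + 6*I)/(t^2 + t*(7 - 3*I) - 21*I)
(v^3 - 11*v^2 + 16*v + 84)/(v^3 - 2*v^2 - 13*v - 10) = (v^2 - 13*v + 42)/(v^2 - 4*v - 5)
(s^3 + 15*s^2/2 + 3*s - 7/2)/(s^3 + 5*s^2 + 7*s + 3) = (2*s^2 + 13*s - 7)/(2*(s^2 + 4*s + 3))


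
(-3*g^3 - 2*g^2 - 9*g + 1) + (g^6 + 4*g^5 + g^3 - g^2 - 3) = g^6 + 4*g^5 - 2*g^3 - 3*g^2 - 9*g - 2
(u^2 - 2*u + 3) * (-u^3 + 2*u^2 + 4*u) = -u^5 + 4*u^4 - 3*u^3 - 2*u^2 + 12*u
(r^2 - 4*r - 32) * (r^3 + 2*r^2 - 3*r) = r^5 - 2*r^4 - 43*r^3 - 52*r^2 + 96*r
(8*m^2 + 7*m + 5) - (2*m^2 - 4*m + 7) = 6*m^2 + 11*m - 2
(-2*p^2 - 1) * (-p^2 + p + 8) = 2*p^4 - 2*p^3 - 15*p^2 - p - 8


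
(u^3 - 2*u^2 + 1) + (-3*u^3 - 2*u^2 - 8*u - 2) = -2*u^3 - 4*u^2 - 8*u - 1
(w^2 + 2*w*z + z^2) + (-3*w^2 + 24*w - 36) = -2*w^2 + 2*w*z + 24*w + z^2 - 36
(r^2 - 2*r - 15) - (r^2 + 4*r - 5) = -6*r - 10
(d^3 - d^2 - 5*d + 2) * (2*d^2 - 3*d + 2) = 2*d^5 - 5*d^4 - 5*d^3 + 17*d^2 - 16*d + 4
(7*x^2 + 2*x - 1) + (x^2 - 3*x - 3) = 8*x^2 - x - 4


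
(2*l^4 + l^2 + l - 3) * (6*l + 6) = 12*l^5 + 12*l^4 + 6*l^3 + 12*l^2 - 12*l - 18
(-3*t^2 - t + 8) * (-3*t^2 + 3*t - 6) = 9*t^4 - 6*t^3 - 9*t^2 + 30*t - 48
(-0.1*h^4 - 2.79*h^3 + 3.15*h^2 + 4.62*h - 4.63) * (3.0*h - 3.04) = -0.3*h^5 - 8.066*h^4 + 17.9316*h^3 + 4.284*h^2 - 27.9348*h + 14.0752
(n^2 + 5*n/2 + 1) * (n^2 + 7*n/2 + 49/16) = n^4 + 6*n^3 + 205*n^2/16 + 357*n/32 + 49/16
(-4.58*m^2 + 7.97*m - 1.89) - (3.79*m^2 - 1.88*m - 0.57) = -8.37*m^2 + 9.85*m - 1.32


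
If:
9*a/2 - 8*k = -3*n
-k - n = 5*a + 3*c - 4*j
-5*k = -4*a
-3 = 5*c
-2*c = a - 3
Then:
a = 21/5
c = -3/5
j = 1261/200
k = 84/25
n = 133/50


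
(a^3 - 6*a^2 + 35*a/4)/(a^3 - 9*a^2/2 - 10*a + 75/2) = a*(2*a - 7)/(2*(a^2 - 2*a - 15))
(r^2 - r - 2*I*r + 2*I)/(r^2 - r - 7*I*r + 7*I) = (r - 2*I)/(r - 7*I)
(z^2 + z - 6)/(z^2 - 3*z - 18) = (z - 2)/(z - 6)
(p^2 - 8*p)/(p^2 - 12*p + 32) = p/(p - 4)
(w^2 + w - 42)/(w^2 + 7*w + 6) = (w^2 + w - 42)/(w^2 + 7*w + 6)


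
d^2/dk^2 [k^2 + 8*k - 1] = 2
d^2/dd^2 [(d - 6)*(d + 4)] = 2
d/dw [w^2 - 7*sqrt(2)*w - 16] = 2*w - 7*sqrt(2)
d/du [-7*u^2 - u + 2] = -14*u - 1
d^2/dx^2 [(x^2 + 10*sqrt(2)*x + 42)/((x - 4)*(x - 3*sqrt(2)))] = 2*(4*x^3 + 13*sqrt(2)*x^3 - 36*sqrt(2)*x^2 + 126*x^2 - 1224*x - 378*sqrt(2)*x + 1224*sqrt(2) + 2676)/(x^6 - 9*sqrt(2)*x^5 - 12*x^5 + 102*x^4 + 108*sqrt(2)*x^4 - 712*x^3 - 486*sqrt(2)*x^3 + 1224*sqrt(2)*x^2 + 2592*x^2 - 2592*sqrt(2)*x - 3456*x + 3456*sqrt(2))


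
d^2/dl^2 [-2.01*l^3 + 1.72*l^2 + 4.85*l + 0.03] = 3.44 - 12.06*l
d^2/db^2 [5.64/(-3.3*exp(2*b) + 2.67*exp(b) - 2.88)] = (-5.64*(6.6*exp(b) - 2.67)*(13.2*exp(b) - 5.34)*exp(b) + (74.448*exp(b) - 15.0588)*(3.3*exp(2*b) - 2.67*exp(b) + 2.88))*exp(b)/(3.3*exp(2*b) - 2.67*exp(b) + 2.88)^3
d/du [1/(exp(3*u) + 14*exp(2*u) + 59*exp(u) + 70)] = (-3*exp(2*u) - 28*exp(u) - 59)*exp(u)/(exp(3*u) + 14*exp(2*u) + 59*exp(u) + 70)^2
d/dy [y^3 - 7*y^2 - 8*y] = 3*y^2 - 14*y - 8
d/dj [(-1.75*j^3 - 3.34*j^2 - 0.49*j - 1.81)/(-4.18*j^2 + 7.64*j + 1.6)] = (7.315*j^4 - 26.74*j^3 - 35.9658*j^2 - 25.8196*j + 13.0444)/(17.4724*j^4 - 63.8704*j^3 + 44.9936*j^2 + 24.448*j + 2.56)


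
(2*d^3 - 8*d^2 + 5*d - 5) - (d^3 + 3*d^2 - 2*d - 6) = d^3 - 11*d^2 + 7*d + 1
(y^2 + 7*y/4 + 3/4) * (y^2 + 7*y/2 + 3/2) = y^4 + 21*y^3/4 + 67*y^2/8 + 21*y/4 + 9/8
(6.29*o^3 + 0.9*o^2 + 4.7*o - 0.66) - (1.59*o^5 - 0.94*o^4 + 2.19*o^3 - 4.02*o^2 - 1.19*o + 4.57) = -1.59*o^5 + 0.94*o^4 + 4.1*o^3 + 4.92*o^2 + 5.89*o - 5.23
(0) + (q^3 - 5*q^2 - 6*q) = q^3 - 5*q^2 - 6*q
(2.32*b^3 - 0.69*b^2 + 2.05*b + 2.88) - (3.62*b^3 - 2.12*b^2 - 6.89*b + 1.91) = -1.3*b^3 + 1.43*b^2 + 8.94*b + 0.97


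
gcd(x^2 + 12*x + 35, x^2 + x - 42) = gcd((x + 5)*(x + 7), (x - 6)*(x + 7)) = x + 7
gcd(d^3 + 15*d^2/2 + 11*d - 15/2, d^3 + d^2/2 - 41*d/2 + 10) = d^2 + 9*d/2 - 5/2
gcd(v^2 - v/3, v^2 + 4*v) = v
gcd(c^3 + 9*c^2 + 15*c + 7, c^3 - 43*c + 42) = c + 7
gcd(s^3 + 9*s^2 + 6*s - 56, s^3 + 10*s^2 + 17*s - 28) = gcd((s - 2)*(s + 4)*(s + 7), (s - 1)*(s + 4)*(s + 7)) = s^2 + 11*s + 28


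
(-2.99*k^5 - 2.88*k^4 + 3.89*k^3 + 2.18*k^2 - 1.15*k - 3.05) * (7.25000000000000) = -21.6775*k^5 - 20.88*k^4 + 28.2025*k^3 + 15.805*k^2 - 8.3375*k - 22.1125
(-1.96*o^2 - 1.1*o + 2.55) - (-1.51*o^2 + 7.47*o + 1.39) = -0.45*o^2 - 8.57*o + 1.16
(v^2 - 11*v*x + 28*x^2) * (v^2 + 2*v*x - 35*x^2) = v^4 - 9*v^3*x - 29*v^2*x^2 + 441*v*x^3 - 980*x^4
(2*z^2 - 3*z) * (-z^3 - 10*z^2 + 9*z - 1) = -2*z^5 - 17*z^4 + 48*z^3 - 29*z^2 + 3*z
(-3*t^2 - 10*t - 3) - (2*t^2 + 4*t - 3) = -5*t^2 - 14*t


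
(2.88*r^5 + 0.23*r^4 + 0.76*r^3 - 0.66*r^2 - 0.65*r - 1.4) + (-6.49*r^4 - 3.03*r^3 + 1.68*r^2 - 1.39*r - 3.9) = 2.88*r^5 - 6.26*r^4 - 2.27*r^3 + 1.02*r^2 - 2.04*r - 5.3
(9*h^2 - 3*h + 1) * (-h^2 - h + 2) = -9*h^4 - 6*h^3 + 20*h^2 - 7*h + 2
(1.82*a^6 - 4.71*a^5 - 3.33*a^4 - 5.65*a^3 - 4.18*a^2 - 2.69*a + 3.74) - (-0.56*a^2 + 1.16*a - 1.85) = 1.82*a^6 - 4.71*a^5 - 3.33*a^4 - 5.65*a^3 - 3.62*a^2 - 3.85*a + 5.59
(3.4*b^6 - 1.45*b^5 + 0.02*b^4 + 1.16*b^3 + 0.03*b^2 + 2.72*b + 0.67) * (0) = 0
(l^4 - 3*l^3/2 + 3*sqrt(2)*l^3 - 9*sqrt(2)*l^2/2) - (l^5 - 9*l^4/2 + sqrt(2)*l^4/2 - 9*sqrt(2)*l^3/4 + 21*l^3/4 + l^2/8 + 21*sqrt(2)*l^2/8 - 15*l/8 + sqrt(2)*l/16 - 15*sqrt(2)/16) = -l^5 - sqrt(2)*l^4/2 + 11*l^4/2 - 27*l^3/4 + 21*sqrt(2)*l^3/4 - 57*sqrt(2)*l^2/8 - l^2/8 - sqrt(2)*l/16 + 15*l/8 + 15*sqrt(2)/16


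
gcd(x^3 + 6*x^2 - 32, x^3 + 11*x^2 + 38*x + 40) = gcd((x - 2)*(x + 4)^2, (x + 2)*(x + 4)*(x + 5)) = x + 4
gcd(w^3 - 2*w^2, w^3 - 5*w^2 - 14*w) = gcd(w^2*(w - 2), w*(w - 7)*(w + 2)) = w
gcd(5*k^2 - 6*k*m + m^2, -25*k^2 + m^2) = 5*k - m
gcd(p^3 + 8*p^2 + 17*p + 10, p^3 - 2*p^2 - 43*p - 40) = p^2 + 6*p + 5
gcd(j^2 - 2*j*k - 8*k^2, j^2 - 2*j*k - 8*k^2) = j^2 - 2*j*k - 8*k^2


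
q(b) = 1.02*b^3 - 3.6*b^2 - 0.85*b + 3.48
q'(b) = 3.06*b^2 - 7.2*b - 0.85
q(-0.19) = 3.50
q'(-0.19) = 0.63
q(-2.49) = -32.47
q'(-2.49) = 36.05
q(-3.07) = -57.35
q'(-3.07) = 50.09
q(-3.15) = -61.44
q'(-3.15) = 52.19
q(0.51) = 2.25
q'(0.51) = -3.73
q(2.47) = -5.21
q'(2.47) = 0.03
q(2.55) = -5.18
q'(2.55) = 0.69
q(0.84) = 0.83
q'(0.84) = -4.74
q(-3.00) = -53.91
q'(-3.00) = 48.29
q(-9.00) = -1024.05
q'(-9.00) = 311.81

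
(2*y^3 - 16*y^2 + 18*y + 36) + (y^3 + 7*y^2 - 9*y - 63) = 3*y^3 - 9*y^2 + 9*y - 27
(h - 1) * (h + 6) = h^2 + 5*h - 6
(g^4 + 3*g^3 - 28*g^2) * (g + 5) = g^5 + 8*g^4 - 13*g^3 - 140*g^2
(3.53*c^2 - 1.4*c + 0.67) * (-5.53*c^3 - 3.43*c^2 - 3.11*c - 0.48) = -19.5209*c^5 - 4.3659*c^4 - 9.8814*c^3 + 0.361499999999999*c^2 - 1.4117*c - 0.3216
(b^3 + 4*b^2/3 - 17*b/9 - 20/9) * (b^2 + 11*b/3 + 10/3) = b^5 + 5*b^4 + 19*b^3/3 - 127*b^2/27 - 130*b/9 - 200/27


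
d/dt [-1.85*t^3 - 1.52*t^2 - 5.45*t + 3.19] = -5.55*t^2 - 3.04*t - 5.45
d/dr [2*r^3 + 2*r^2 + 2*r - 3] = 6*r^2 + 4*r + 2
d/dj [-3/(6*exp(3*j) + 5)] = 54*exp(3*j)/(6*exp(3*j) + 5)^2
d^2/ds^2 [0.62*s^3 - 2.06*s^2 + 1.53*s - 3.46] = 3.72*s - 4.12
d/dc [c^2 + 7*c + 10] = 2*c + 7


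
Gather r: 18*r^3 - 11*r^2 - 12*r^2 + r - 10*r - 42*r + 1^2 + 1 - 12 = 18*r^3 - 23*r^2 - 51*r - 10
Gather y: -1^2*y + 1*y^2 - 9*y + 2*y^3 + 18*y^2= 2*y^3 + 19*y^2 - 10*y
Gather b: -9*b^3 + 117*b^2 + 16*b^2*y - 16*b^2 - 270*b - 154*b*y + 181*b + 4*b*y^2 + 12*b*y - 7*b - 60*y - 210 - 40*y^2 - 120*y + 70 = -9*b^3 + b^2*(16*y + 101) + b*(4*y^2 - 142*y - 96) - 40*y^2 - 180*y - 140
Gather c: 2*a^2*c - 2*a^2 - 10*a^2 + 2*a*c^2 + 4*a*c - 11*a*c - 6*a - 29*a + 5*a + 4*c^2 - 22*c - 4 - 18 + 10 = -12*a^2 - 30*a + c^2*(2*a + 4) + c*(2*a^2 - 7*a - 22) - 12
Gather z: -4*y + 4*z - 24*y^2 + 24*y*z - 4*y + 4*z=-24*y^2 - 8*y + z*(24*y + 8)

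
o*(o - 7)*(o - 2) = o^3 - 9*o^2 + 14*o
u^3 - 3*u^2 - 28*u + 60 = (u - 6)*(u - 2)*(u + 5)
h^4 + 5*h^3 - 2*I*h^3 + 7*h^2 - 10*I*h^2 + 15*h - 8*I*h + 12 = (h + 1)*(h + 4)*(h - 3*I)*(h + I)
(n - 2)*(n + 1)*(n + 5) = n^3 + 4*n^2 - 7*n - 10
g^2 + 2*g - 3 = (g - 1)*(g + 3)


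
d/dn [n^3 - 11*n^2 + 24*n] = 3*n^2 - 22*n + 24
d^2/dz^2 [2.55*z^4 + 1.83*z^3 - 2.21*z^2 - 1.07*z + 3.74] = 30.6*z^2 + 10.98*z - 4.42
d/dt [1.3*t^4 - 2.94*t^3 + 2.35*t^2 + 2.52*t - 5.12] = 5.2*t^3 - 8.82*t^2 + 4.7*t + 2.52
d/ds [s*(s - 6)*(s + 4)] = 3*s^2 - 4*s - 24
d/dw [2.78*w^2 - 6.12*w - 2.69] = 5.56*w - 6.12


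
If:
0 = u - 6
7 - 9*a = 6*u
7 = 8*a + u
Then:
No Solution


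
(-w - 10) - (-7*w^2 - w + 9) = 7*w^2 - 19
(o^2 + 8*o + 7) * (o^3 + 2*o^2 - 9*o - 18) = o^5 + 10*o^4 + 14*o^3 - 76*o^2 - 207*o - 126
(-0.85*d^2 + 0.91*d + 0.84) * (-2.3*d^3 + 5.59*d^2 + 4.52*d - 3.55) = 1.955*d^5 - 6.8445*d^4 - 0.687099999999999*d^3 + 11.8263*d^2 + 0.566299999999999*d - 2.982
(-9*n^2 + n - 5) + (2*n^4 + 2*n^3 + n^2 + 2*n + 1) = 2*n^4 + 2*n^3 - 8*n^2 + 3*n - 4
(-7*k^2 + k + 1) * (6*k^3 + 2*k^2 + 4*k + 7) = -42*k^5 - 8*k^4 - 20*k^3 - 43*k^2 + 11*k + 7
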